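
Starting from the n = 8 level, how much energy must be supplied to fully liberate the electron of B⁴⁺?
5.31473 eV

The ionization energy is the energy needed to remove the electron completely (n → ∞).

For a hydrogen-like ion with Z = 5, E_n = -13.6057 Z² / n² eV.

At n = 8: E_8 = -13.6057 × 5² / 8² = -5.31472656 eV
At n = ∞: E_∞ = 0 eV

Ionization energy = E_∞ - E_8 = 0 - (-5.31472656) = 5.31472656 eV
Ionization energy ≈ 5.31473 eV

This is also called the binding energy of the electron in state n = 8.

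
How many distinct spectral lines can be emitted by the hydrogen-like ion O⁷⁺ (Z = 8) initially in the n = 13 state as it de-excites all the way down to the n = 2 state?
66

The electron can occupy levels n = 2, 3, ..., 13 during de-excitation — that is m = 13 - 2 + 1 = 12 distinct levels.

The number of distinct spectral lines equals the number of ways to choose 2 of these m levels (each pair gives one possible emission transition):

Number of lines = m(m-1)/2 = 12×11/2 = 66

These correspond to all possible transitions between the 12 levels:
13 → 12, 13 → 11, 13 → 10, 13 → 9, 13 → 8, 13 → 7, 13 → 6, 13 → 5...

Each transition produces a photon with a unique energy (and thus wavelength). This count does not depend on Z.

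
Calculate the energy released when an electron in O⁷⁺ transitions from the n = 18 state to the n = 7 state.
15.08 eV

The energy levels are E_n = -13.6057 Z² eV / n².

Energy at n = 18: E_18 = -13.6057 × 8² / 18² = -2.68755 eV
Energy at n = 7: E_7 = -13.6057 × 8² / 7² = -17.77071 eV

For emission (electron falling to lower state), the photon energy is:
E_photon = E_18 - E_7 = |-2.68755 - (-17.77071)|
E_photon = 15.08 eV

This energy is carried away by the emitted photon.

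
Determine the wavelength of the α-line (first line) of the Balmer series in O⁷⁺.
10.251733 nm

The longest wavelength corresponds to the smallest energy transition in the series.
The Balmer series has all transitions ending at n_f = 2.

For O⁷⁺ (Z = 8), the first line (α-line) is the jump from n = 3 to n = 2:
E_3 = -13.6057 × 8² / 3² = -96.75164444 eV
E_2 = -13.6057 × 8² / 2² = -217.69120000 eV
ΔE = E_3 - E_2 = 120.93955556 eV

λ = hc/E = 1239.84 eV·nm / 120.93955556 eV
λ = 10.251733 nm

This is the α-line of the Balmer series in O⁷⁺.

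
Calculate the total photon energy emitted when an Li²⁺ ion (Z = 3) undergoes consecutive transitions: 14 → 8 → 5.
4.273300 eV

The energy levels of Li²⁺ are E_n = -13.6057 × 3² / n² eV.

First transition (14 → 8):
ΔE₁ = |E_8 - E_14|
ΔE₁ = |-1.913301562500 - (-0.624751530612)| = 1.288550032 eV

Second transition (8 → 5):
ΔE₂ = |E_5 - E_8|
ΔE₂ = |-4.898052000000 - (-1.913301562500)| = 2.984750438 eV

Total energy released:
E_total = ΔE₁ + ΔE₂ = 1.288550032 + 2.984750438 = 4.273300 eV

Note: This equals the direct transition 14 → 5: 4.273300 eV ✓
Energy is conserved regardless of the path taken.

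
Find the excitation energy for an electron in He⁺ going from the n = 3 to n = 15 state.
5.80510 eV

The energy levels of a hydrogen-like atom are E_n = -13.6057 Z² eV / n².

Energy at n = 3: E_3 = -13.6057 × 2² / 3² = -6.04697778 eV
Energy at n = 15: E_15 = -13.6057 × 2² / 15² = -0.24187911 eV

The excitation energy is the difference:
ΔE = E_15 - E_3
ΔE = -0.24187911 - (-6.04697778)
ΔE = 5.80510 eV

Since this is positive, energy must be absorbed (photon absorption).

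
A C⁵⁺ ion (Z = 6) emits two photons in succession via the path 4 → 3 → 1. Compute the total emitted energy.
459.1924 eV

The energy levels of C⁵⁺ are E_n = -13.6057 × 6² / n² eV.

First transition (4 → 3):
ΔE₁ = |E_3 - E_4|
ΔE₁ = |-54.4228000000 - (-30.6128250000)| = 23.8099750 eV

Second transition (3 → 1):
ΔE₂ = |E_1 - E_3|
ΔE₂ = |-489.8052000000 - (-54.4228000000)| = 435.3824000 eV

Total energy released:
E_total = ΔE₁ + ΔE₂ = 23.8099750 + 435.3824000 = 459.1924 eV

Note: This equals the direct transition 4 → 1: 459.1924 eV ✓
Energy is conserved regardless of the path taken.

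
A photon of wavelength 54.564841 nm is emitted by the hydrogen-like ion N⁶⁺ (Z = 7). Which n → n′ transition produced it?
n = 13 → n = 5

First, find the photon energy from the wavelength (hc = 1239.84 eV·nm):
E = hc/λ = 1239.84 eV·nm / 54.564841 nm = 22.722324 eV

The energy levels of N⁶⁺ satisfy E_n = -13.6057 × 7² / n² eV, so an emission n_i → n_f releases
ΔE = 13.6057 × 7² × (1/n_f² − 1/n_i²) eV.

Setting ΔE equal to the photon energy:
1/n_f² − 1/n_i² = 22.722324 / (13.6057 × 7²) = 0.034082840

Since 1/n_i² must be positive, we need 1/n_f² > 0.034082840, i.e. n_f ≤ 5. For each allowed n_f, solve n_i = (1/n_f² − 0.034082840)^(−1/2) and check whether it is a whole number:
  n_f = 1: 1/n_i² = 1.000000000 − 0.034082840 = 0.965917160 → n_i = 1.017  (not an integer) ✗
  n_f = 2: 1/n_i² = 0.250000000 − 0.034082840 = 0.215917160 → n_i = 2.152  (not an integer) ✗
  n_f = 3: 1/n_i² = 0.111111111 − 0.034082840 = 0.077028271 → n_i = 3.603  (not an integer) ✗
  n_f = 4: 1/n_i² = 0.062500000 − 0.034082840 = 0.028417160 → n_i = 5.932  (not an integer) ✗
  n_f = 5: 1/n_i² = 0.040000000 − 0.034082840 = 0.005917160 → n_i = 13.000  → integer, n_i = 13 ✓

Only n_f = 5 gives an integer upper level, n_i = 13.

The transition is from n = 13 to n = 5 (emission).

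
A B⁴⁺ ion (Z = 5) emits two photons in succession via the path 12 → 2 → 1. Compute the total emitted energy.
337.780 eV

The energy levels of B⁴⁺ are E_n = -13.6057 × 5² / n² eV.

First transition (12 → 2):
ΔE₁ = |E_2 - E_12|
ΔE₁ = |-85.035625000 - (-2.362100694)| = 82.673524 eV

Second transition (2 → 1):
ΔE₂ = |E_1 - E_2|
ΔE₂ = |-340.142500000 - (-85.035625000)| = 255.106875 eV

Total energy released:
E_total = ΔE₁ + ΔE₂ = 82.673524 + 255.106875 = 337.780 eV

Note: This equals the direct transition 12 → 1: 337.780 eV ✓
Energy is conserved regardless of the path taken.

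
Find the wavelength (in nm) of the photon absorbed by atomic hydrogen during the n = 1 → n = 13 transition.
91.66893 nm

First, find the transition energy using E_n = -13.6057 / n² eV:
E_1 = -13.6057 / 1² = -13.6057000 eV
E_13 = -13.6057 / 13² = -0.0805071 eV

Photon energy: |ΔE| = |E_13 - E_1| = 13.5251929 eV

Convert to wavelength using E = hc/λ with hc = 1239.84 eV·nm:
λ = hc/E = 1239.84 eV·nm / 13.5251929 eV
λ = 91.66893 nm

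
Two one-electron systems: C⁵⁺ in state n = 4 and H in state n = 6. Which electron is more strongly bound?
C⁵⁺ at n = 4 (E = -30.61283 eV)

Using E_n = -13.6057 Z² / n² eV:

C⁵⁺ (Z = 6) at n = 4:
E = -13.6057 × 6² / 4² = -13.6057 × 36 / 16 = -30.61282500 eV

H (Z = 1) at n = 6:
E = -13.6057 × 1² / 6² = -13.6057 × 1 / 36 = -0.37793611 eV

Since -30.61282500 eV < -0.37793611 eV,
C⁵⁺ at n = 4 is more tightly bound (requires more energy to ionize).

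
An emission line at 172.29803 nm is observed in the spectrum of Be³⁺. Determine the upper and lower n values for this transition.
n = 12 → n = 5

First, find the photon energy from the wavelength (hc = 1239.84 eV·nm):
E = hc/λ = 1239.84 eV·nm / 172.29803 nm = 7.1959035 eV

The energy levels of Be³⁺ satisfy E_n = -13.6057 × 4² / n² eV, so an emission n_i → n_f releases
ΔE = 13.6057 × 4² × (1/n_f² − 1/n_i²) eV.

Setting ΔE equal to the photon energy:
1/n_f² − 1/n_i² = 7.1959035 / (13.6057 × 4²) = 0.033055555

Since 1/n_i² must be positive, we need 1/n_f² > 0.033055555, i.e. n_f ≤ 5. For each allowed n_f, solve n_i = (1/n_f² − 0.033055555)^(−1/2) and check whether it is a whole number:
  n_f = 1: 1/n_i² = 1.000000000 − 0.033055555 = 0.966944445 → n_i = 1.017  (not an integer) ✗
  n_f = 2: 1/n_i² = 0.250000000 − 0.033055555 = 0.216944445 → n_i = 2.147  (not an integer) ✗
  n_f = 3: 1/n_i² = 0.111111111 − 0.033055555 = 0.078055556 → n_i = 3.579  (not an integer) ✗
  n_f = 4: 1/n_i² = 0.062500000 − 0.033055555 = 0.029444445 → n_i = 5.828  (not an integer) ✗
  n_f = 5: 1/n_i² = 0.040000000 − 0.033055555 = 0.006944445 → n_i = 12.000  → integer, n_i = 12 ✓

Only n_f = 5 gives an integer upper level, n_i = 12.

The transition is from n = 12 to n = 5 (emission).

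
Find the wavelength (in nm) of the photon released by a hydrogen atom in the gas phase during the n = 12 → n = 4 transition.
1640.27724 nm

First, find the transition energy using E_n = -13.6057 / n² eV:
E_12 = -13.6057 / 12² = -0.09448402778 eV
E_4 = -13.6057 / 4² = -0.85035625000 eV

Photon energy: |ΔE| = |E_4 - E_12| = 0.75587222222 eV

Convert to wavelength using E = hc/λ with hc = 1239.84 eV·nm:
λ = hc/E = 1239.84 eV·nm / 0.75587222222 eV
λ = 1640.27724 nm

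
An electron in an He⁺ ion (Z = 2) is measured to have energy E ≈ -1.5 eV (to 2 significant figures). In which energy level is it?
n = 6

The exact energy levels follow E_n = -13.6057 Z² / n² eV with Z = 2.

The measured value (-1.5 eV) is reported to only 2 significant figures, so we must test candidate n values and see which one matches to that precision.

Candidate energies:
  n = 4:  E = -13.6057 × 2² / 4² = -3.40143 eV
  n = 5:  E = -13.6057 × 2² / 5² = -2.17691 eV
  n = 6:  E = -13.6057 × 2² / 6² = -1.51174 eV  ← matches
  n = 7:  E = -13.6057 × 2² / 7² = -1.11067 eV
  n = 8:  E = -13.6057 × 2² / 8² = -0.85036 eV

Checking against the measurement of -1.5 eV (2 sig figs), only n = 6 agrees:
E_6 = -1.51174 eV, which rounds to -1.5 eV ✓

Therefore n = 6.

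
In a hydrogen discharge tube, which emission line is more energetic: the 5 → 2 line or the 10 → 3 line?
5 → 2

Calculate the energy for each transition:

Transition 5 → 2:
ΔE₁ = |E_2 - E_5| = |-13.6057/2² - (-13.6057/5²)|
ΔE₁ = |-3.401425000 - (-0.544228000)| = 2.857197 eV

Transition 10 → 3:
ΔE₂ = |E_3 - E_10| = |-13.6057/3² - (-13.6057/10²)|
ΔE₂ = |-1.511744444 - (-0.136057000)| = 1.375687 eV

Since 2.857197 eV > 1.375687 eV, the transition 5 → 2 emits the more energetic photon.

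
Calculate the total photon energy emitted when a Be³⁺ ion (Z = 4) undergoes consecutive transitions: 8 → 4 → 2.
51.021 eV

The energy levels of Be³⁺ are E_n = -13.6057 × 4² / n² eV.

First transition (8 → 4):
ΔE₁ = |E_4 - E_8|
ΔE₁ = |-13.605700000 - (-3.401425000)| = 10.204275 eV

Second transition (4 → 2):
ΔE₂ = |E_2 - E_4|
ΔE₂ = |-54.422800000 - (-13.605700000)| = 40.817100 eV

Total energy released:
E_total = ΔE₁ + ΔE₂ = 10.204275 + 40.817100 = 51.021 eV

Note: This equals the direct transition 8 → 2: 51.021 eV ✓
Energy is conserved regardless of the path taken.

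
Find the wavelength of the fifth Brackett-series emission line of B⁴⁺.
72.68 nm

The lines of a series are numbered from the longest wavelength (smallest ΔE) outward; the fifth line is the transition from n = n_f + 5 to n_f.
The Brackett series has all transitions ending at n_f = 4.

For B⁴⁺ (Z = 5), the fifth line (ε-line) is the jump from n = 9 to n = 4:
E_9 = -13.6057 × 5² / 9² = -4.1993 eV
E_4 = -13.6057 × 5² / 4² = -21.2589 eV
ΔE = E_9 - E_4 = 17.0596 eV

λ = hc/E = 1239.84 eV·nm / 17.0596 eV
λ = 72.68 nm

This is the ε-line of the Brackett series in B⁴⁺.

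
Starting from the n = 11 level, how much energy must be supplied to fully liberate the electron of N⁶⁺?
5.50975 eV

The ionization energy is the energy needed to remove the electron completely (n → ∞).

For a hydrogen-like ion with Z = 7, E_n = -13.6057 Z² / n² eV.

At n = 11: E_11 = -13.6057 × 7² / 11² = -5.50974628 eV
At n = ∞: E_∞ = 0 eV

Ionization energy = E_∞ - E_11 = 0 - (-5.50974628) = 5.50974628 eV
Ionization energy ≈ 5.50975 eV

This is also called the binding energy of the electron in state n = 11.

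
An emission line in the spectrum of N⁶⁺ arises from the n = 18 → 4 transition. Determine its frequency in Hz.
9.57761e+15 Hz

First, find the transition energy:
E_18 = -13.6057 × 7² / 18² = -2.0576522 eV
E_4 = -13.6057 × 7² / 4² = -41.6674563 eV
|ΔE| = |E_4 - E_18| = 39.6098041 eV

Convert to Joules: E = 39.6098041 eV × (1.602177 × 10⁻¹⁹ J/eV) = 6.3461917e-18 J

Using E = hf:
f = E/h = 6.3461917e-18 J / (6.62607 × 10⁻³⁴ J·s)
f = 9.57761e+15 Hz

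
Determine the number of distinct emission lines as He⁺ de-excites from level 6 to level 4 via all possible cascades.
3

The electron can occupy levels n = 4, 5, ..., 6 during de-excitation — that is m = 6 - 4 + 1 = 3 distinct levels.

The number of distinct spectral lines equals the number of ways to choose 2 of these m levels (each pair gives one possible emission transition):

Number of lines = m(m-1)/2 = 3×2/2 = 3

These correspond to all possible transitions between the 3 levels:
6 → 5, 6 → 4, 5 → 4

Each transition produces a photon with a unique energy (and thus wavelength). This count does not depend on Z.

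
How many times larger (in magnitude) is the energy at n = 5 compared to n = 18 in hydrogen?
12.960000

Using E_n = -13.6057 Z² / n² eV with Z = 1:

E_5 = -13.6057 / 5² = -13.6057 / 25 = -0.544228000000 eV
E_18 = -13.6057 / 18² = -13.6057 / 324 = -0.041992901235 eV

The ratio is:
E_5/E_18 = (-0.544228000000) / (-0.041992901235)
E_5/E_18 = (-13.6057/25) / (-13.6057/324)
E_5/E_18 = 324/25
E_5/E_18 = 12.960000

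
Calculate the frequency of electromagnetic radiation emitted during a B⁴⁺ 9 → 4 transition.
4.12500e+15 Hz

First, find the transition energy:
E_9 = -13.6057 × 5² / 9² = -4.1992901 eV
E_4 = -13.6057 × 5² / 4² = -21.2589063 eV
|ΔE| = |E_4 - E_9| = 17.0596162 eV

Convert to Joules: E = 17.0596162 eV × (1.602177 × 10⁻¹⁹ J/eV) = 2.7332525e-18 J

Using E = hf:
f = E/h = 2.7332525e-18 J / (6.62607 × 10⁻³⁴ J·s)
f = 4.12500e+15 Hz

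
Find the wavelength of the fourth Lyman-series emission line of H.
94.923 nm

The lines of a series are numbered from the longest wavelength (smallest ΔE) outward; the fourth line is the transition from n = n_f + 4 to n_f.
The Lyman series has all transitions ending at n_f = 1.

For H, the fourth line (δ-line) is the jump from n = 5 to n = 1:
E_5 = -13.6057 / 5² = -0.54423 eV
E_1 = -13.6057 / 1² = -13.60570 eV
ΔE = E_5 - E_1 = 13.06147 eV

λ = hc/E = 1239.84 eV·nm / 13.06147 eV
λ = 94.923 nm

This is the δ-line of the Lyman series in H.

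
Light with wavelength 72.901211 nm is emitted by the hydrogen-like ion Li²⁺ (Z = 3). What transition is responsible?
n = 3 → n = 2

First, find the photon energy from the wavelength (hc = 1239.84 eV·nm):
E = hc/λ = 1239.84 eV·nm / 72.901211 nm = 17.007125 eV

The energy levels of Li²⁺ satisfy E_n = -13.6057 × 3² / n² eV, so an emission n_i → n_f releases
ΔE = 13.6057 × 3² × (1/n_f² − 1/n_i²) eV.

Setting ΔE equal to the photon energy:
1/n_f² − 1/n_i² = 17.007125 / (13.6057 × 3²) = 0.13888889

Since 1/n_i² must be positive, we need 1/n_f² > 0.13888889, i.e. n_f ≤ 2. For each allowed n_f, solve n_i = (1/n_f² − 0.13888889)^(−1/2) and check whether it is a whole number:
  n_f = 1: 1/n_i² = 1.00000000 − 0.13888889 = 0.86111111 → n_i = 1.078  (not an integer) ✗
  n_f = 2: 1/n_i² = 0.25000000 − 0.13888889 = 0.11111111 → n_i = 3.000  → integer, n_i = 3 ✓

Only n_f = 2 gives an integer upper level, n_i = 3.

The transition is from n = 3 to n = 2 (emission).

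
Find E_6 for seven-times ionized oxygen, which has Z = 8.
-24.18791 eV

For hydrogen-like ions, the energy levels scale with Z²:
E_n = -13.6057 Z² / n² eV

For O⁷⁺ (Z = 8) at n = 6:
E_6 = -13.6057 × 8² / 6²
E_6 = -13.6057 × 64 / 36
E_6 = -870.7648 / 36
E_6 = -24.18791 eV

The energy is 64 times more negative than hydrogen at the same n due to the stronger nuclear charge.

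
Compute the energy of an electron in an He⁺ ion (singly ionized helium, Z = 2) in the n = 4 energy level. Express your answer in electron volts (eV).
-3.401 eV

The energy levels of a hydrogen-like atom are given by:
E_n = -13.6057 Z² / n² eV  (with Z = 2 for He⁺)

For n = 4:
E_4 = -13.6057 × 2² / 4²
E_4 = -13.6057 × 4 / 16
E_4 = -3.401 eV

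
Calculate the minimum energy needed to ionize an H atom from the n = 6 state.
0.38 eV

The ionization energy is the energy needed to remove the electron completely (n → ∞).

For hydrogen, E_n = -13.6057 eV / n².

At n = 6: E_6 = -13.6057 / 6² = -0.37794 eV
At n = ∞: E_∞ = 0 eV

Ionization energy = E_∞ - E_6 = 0 - (-0.37794) = 0.37794 eV
Ionization energy ≈ 0.38 eV

This is also called the binding energy of the electron in state n = 6.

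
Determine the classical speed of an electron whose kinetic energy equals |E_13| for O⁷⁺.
1.3463e+06 m/s (or 0.449068% of c)

The binding energy at n = 13 for O⁷⁺ is:
E_13 = -13.6057 × 8²/13² = -5.15245444 eV
|E_13| = 5.15245444 eV

Convert to Joules:
KE = 5.15245444 eV × (1.602177 × 10⁻¹⁹ J/eV) = 8.255144e-19 J

Using KE = ½mv²:
v = √(2·KE/m_e)
v = √(2 × 8.255144e-19 J / 9.10938 × 10⁻³¹ kg)
v = 1.3463e+06 m/s

This is approximately 0.449068% the speed of light.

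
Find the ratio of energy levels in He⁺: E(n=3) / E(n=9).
9.00

Using E_n = -13.6057 Z² / n² eV with Z = 2:

E_3 = -13.6057 × 2² / 3² = -54.4228 / 9 = -6.04697778 eV
E_9 = -13.6057 × 2² / 9² = -54.4228 / 81 = -0.67188642 eV

The ratio is:
E_3/E_9 = (-6.04697778) / (-0.67188642)
E_3/E_9 = (-54.4228/9) / (-54.4228/81)
E_3/E_9 = 81/9
E_3/E_9 = 9.00
(Note: the Z² factors cancel in the ratio.)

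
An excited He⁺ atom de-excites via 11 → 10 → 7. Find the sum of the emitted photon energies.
0.66 eV

The energy levels of He⁺ are E_n = -13.6057 × 2² / n² eV.

First transition (11 → 10):
ΔE₁ = |E_10 - E_11|
ΔE₁ = |-0.54422800 - (-0.44977521)| = 0.09445 eV

Second transition (10 → 7):
ΔE₂ = |E_7 - E_10|
ΔE₂ = |-1.11066939 - (-0.54422800)| = 0.56644 eV

Total energy released:
E_total = ΔE₁ + ΔE₂ = 0.09445 + 0.56644 = 0.66 eV

Note: This equals the direct transition 11 → 7: 0.66 eV ✓
Energy is conserved regardless of the path taken.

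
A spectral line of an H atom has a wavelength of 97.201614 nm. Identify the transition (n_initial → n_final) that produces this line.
n = 4 → n = 1

First, find the photon energy from the wavelength (hc = 1239.84 eV·nm):
E = hc/λ = 1239.84 eV·nm / 97.201614 nm = 12.755344 eV

The energy levels of hydrogen satisfy E_n = -13.6057 / n² eV, so an emission n_i → n_f releases
ΔE = 13.6057 × (1/n_f² − 1/n_i²) eV.

Setting ΔE equal to the photon energy:
1/n_f² − 1/n_i² = 12.755344 / 13.6057 = 0.93750002

Since 1/n_i² must be positive, we need 1/n_f² > 0.93750002, i.e. n_f ≤ 1. For each allowed n_f, solve n_i = (1/n_f² − 0.93750002)^(−1/2) and check whether it is a whole number:
  n_f = 1: 1/n_i² = 1.00000000 − 0.93750002 = 0.06249998 → n_i = 4.000  → integer, n_i = 4 ✓

Only n_f = 1 gives an integer upper level, n_i = 4.

The transition is from n = 4 to n = 1 (emission).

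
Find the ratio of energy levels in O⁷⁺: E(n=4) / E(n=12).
9.000

Using E_n = -13.6057 Z² / n² eV with Z = 8:

E_4 = -13.6057 × 8² / 4² = -870.7648 / 16 = -54.422800000 eV
E_12 = -13.6057 × 8² / 12² = -870.7648 / 144 = -6.046977778 eV

The ratio is:
E_4/E_12 = (-54.422800000) / (-6.046977778)
E_4/E_12 = (-870.7648/16) / (-870.7648/144)
E_4/E_12 = 144/16
E_4/E_12 = 9.000
(Note: the Z² factors cancel in the ratio.)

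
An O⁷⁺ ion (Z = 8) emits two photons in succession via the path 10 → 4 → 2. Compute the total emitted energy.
208.984 eV

The energy levels of O⁷⁺ are E_n = -13.6057 × 8² / n² eV.

First transition (10 → 4):
ΔE₁ = |E_4 - E_10|
ΔE₁ = |-54.422800000 - (-8.707648000)| = 45.715152 eV

Second transition (4 → 2):
ΔE₂ = |E_2 - E_4|
ΔE₂ = |-217.691200000 - (-54.422800000)| = 163.268400 eV

Total energy released:
E_total = ΔE₁ + ΔE₂ = 45.715152 + 163.268400 = 208.984 eV

Note: This equals the direct transition 10 → 2: 208.984 eV ✓
Energy is conserved regardless of the path taken.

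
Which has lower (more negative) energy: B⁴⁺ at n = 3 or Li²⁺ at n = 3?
B⁴⁺ at n = 3 (E = -37.79 eV)

Using E_n = -13.6057 Z² / n² eV:

B⁴⁺ (Z = 5) at n = 3:
E = -13.6057 × 5² / 3² = -13.6057 × 25 / 9 = -37.79361 eV

Li²⁺ (Z = 3) at n = 3:
E = -13.6057 × 3² / 3² = -13.6057 × 9 / 9 = -13.60570 eV

Since -37.79361 eV < -13.60570 eV,
B⁴⁺ at n = 3 is more tightly bound (requires more energy to ionize).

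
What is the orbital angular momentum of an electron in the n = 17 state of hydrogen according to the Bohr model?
1.79277e-33 J·s (or 17ℏ)

In the Bohr model, angular momentum is quantized:
L = nℏ

where ℏ = h/(2π) = 1.0545718e-34 J·s

For n = 17:
L = 17 × 1.0545718e-34 J·s
L = 1.79277e-33 J·s

This can also be written as L = 17ℏ.
The angular momentum is an integer multiple of the reduced Planck constant.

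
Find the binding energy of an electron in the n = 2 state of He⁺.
13.60570 eV

The ionization energy is the energy needed to remove the electron completely (n → ∞).

For a hydrogen-like ion with Z = 2, E_n = -13.6057 Z² / n² eV.

At n = 2: E_2 = -13.6057 × 2² / 2² = -13.60570000 eV
At n = ∞: E_∞ = 0 eV

Ionization energy = E_∞ - E_2 = 0 - (-13.60570000) = 13.60570000 eV
Ionization energy ≈ 13.60570 eV

This is also called the binding energy of the electron in state n = 2.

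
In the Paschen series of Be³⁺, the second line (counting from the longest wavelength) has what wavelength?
80.0917 nm

The lines of a series are numbered from the longest wavelength (smallest ΔE) outward; the second line is the transition from n = n_f + 2 to n_f.
The Paschen series has all transitions ending at n_f = 3.

For Be³⁺ (Z = 4), the second line (β-line) is the jump from n = 5 to n = 3:
E_5 = -13.6057 × 4² / 5² = -8.707648 eV
E_3 = -13.6057 × 4² / 3² = -24.187911 eV
ΔE = E_5 - E_3 = 15.480263 eV

λ = hc/E = 1239.84 eV·nm / 15.480263 eV
λ = 80.0917 nm

This is the β-line of the Paschen series in Be³⁺.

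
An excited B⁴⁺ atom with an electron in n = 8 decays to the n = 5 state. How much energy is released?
8.291 eV

The energy levels are E_n = -13.6057 Z² eV / n².

Energy at n = 8: E_8 = -13.6057 × 5² / 8² = -5.314727 eV
Energy at n = 5: E_5 = -13.6057 × 5² / 5² = -13.605700 eV

For emission (electron falling to lower state), the photon energy is:
E_photon = E_8 - E_5 = |-5.314727 - (-13.605700)|
E_photon = 8.291 eV

This energy is carried away by the emitted photon.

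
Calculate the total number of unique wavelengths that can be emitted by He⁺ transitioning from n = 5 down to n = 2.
6

The electron can occupy levels n = 2, 3, ..., 5 during de-excitation — that is m = 5 - 2 + 1 = 4 distinct levels.

The number of distinct spectral lines equals the number of ways to choose 2 of these m levels (each pair gives one possible emission transition):

Number of lines = m(m-1)/2 = 4×3/2 = 6

These correspond to all possible transitions between the 4 levels:
5 → 4, 5 → 3, 5 → 2, 4 → 3, 4 → 2, 3 → 2

Each transition produces a photon with a unique energy (and thus wavelength). This count does not depend on Z.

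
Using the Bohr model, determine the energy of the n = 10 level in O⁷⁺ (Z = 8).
-8.708 eV

For hydrogen-like ions, the energy levels scale with Z²:
E_n = -13.6057 Z² / n² eV

For O⁷⁺ (Z = 8) at n = 10:
E_10 = -13.6057 × 8² / 10²
E_10 = -13.6057 × 64 / 100
E_10 = -870.7648 / 100
E_10 = -8.708 eV

The energy is 64 times more negative than hydrogen at the same n due to the stronger nuclear charge.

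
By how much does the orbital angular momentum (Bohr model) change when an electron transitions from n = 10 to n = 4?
6.32743e-34 J·s (or 6ℏ)

In the Bohr model, L_n = nℏ where ℏ = 1.0545718e-34 J·s.

L_10 = 10ℏ = 1.0545718e-33 J·s
L_4 = 4ℏ = 4.2182872e-34 J·s

ΔL = L_10 - L_4 = (10 - 4)ℏ = 6ℏ
ΔL = 6 × 1.0545718e-34 J·s = 6.32743e-34 J·s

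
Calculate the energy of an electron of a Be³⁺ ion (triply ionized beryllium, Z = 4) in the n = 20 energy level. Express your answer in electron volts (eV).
-0.544 eV

The energy levels of a hydrogen-like atom are given by:
E_n = -13.6057 Z² / n² eV  (with Z = 4 for Be³⁺)

For n = 20:
E_20 = -13.6057 × 4² / 20²
E_20 = -13.6057 × 16 / 400
E_20 = -0.544 eV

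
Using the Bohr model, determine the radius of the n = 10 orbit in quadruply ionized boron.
1.058354 nm (or 10.583544 Å)

The Bohr radius formula is:
r_n = n² a₀ / Z

where a₀ = 0.052917721 nm is the Bohr radius.

For B⁴⁺ (Z = 5) at n = 10:
r_10 = 10² × 0.052917721 nm / 5
r_10 = 100 × 0.052917721 nm / 5
r_10 = 5.2917721 nm / 5
r_10 = 1.058354 nm

The electron orbits at approximately 1.058354 nm from the nucleus.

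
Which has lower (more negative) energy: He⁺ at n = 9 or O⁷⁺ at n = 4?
O⁷⁺ at n = 4 (E = -54.4228 eV)

Using E_n = -13.6057 Z² / n² eV:

He⁺ (Z = 2) at n = 9:
E = -13.6057 × 2² / 9² = -13.6057 × 4 / 81 = -0.6718864 eV

O⁷⁺ (Z = 8) at n = 4:
E = -13.6057 × 8² / 4² = -13.6057 × 64 / 16 = -54.4228000 eV

Since -54.4228000 eV < -0.6718864 eV,
O⁷⁺ at n = 4 is more tightly bound (requires more energy to ionize).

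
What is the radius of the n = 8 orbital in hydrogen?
3.386734 nm (or 33.867341 Å)

The Bohr radius formula is:
r_n = n² a₀ / Z

where a₀ = 0.052917721 nm is the Bohr radius.

For H (Z = 1) at n = 8:
r_8 = 8² × 0.052917721 nm / 1
r_8 = 64 × 0.052917721 nm / 1
r_8 = 3.3867341 nm / 1
r_8 = 3.386734 nm

The electron orbits at approximately 3.386734 nm from the nucleus.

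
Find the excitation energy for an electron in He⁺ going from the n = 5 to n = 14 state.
1.90 eV

The energy levels of a hydrogen-like atom are E_n = -13.6057 Z² eV / n².

Energy at n = 5: E_5 = -13.6057 × 2² / 5² = -2.17691 eV
Energy at n = 14: E_14 = -13.6057 × 2² / 14² = -0.27767 eV

The excitation energy is the difference:
ΔE = E_14 - E_5
ΔE = -0.27767 - (-2.17691)
ΔE = 1.90 eV

Since this is positive, energy must be absorbed (photon absorption).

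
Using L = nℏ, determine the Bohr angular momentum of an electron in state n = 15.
1.582e-33 J·s (or 15ℏ)

In the Bohr model, angular momentum is quantized:
L = nℏ

where ℏ = h/(2π) = 1.05457e-34 J·s

For n = 15:
L = 15 × 1.05457e-34 J·s
L = 1.582e-33 J·s

This can also be written as L = 15ℏ.
The angular momentum is an integer multiple of the reduced Planck constant.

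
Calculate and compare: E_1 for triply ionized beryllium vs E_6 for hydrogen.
Be³⁺ at n = 1 (E = -217.691200 eV)

Using E_n = -13.6057 Z² / n² eV:

Be³⁺ (Z = 4) at n = 1:
E = -13.6057 × 4² / 1² = -13.6057 × 16 / 1 = -217.691200000 eV

H (Z = 1) at n = 6:
E = -13.6057 × 1² / 6² = -13.6057 × 1 / 36 = -0.377936111 eV

Since -217.691200000 eV < -0.377936111 eV,
Be³⁺ at n = 1 is more tightly bound (requires more energy to ionize).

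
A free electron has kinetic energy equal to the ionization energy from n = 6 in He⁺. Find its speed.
7.2923e+05 m/s (or 0.243245% of c)

The binding energy at n = 6 for He⁺ is:
E_6 = -13.6057 × 2²/6² = -1.51174444 eV
|E_6| = 1.51174444 eV

Convert to Joules:
KE = 1.51174444 eV × (1.602177 × 10⁻¹⁹ J/eV) = 2.422082e-19 J

Using KE = ½mv²:
v = √(2·KE/m_e)
v = √(2 × 2.422082e-19 J / 9.10938 × 10⁻³¹ kg)
v = 7.2923e+05 m/s

This is approximately 0.243245% the speed of light.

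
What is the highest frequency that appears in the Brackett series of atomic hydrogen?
2.05615e+14 Hz

The series limit corresponds to the transition from n = ∞ to n = 4.
This is the highest energy (shortest wavelength) transition in the Brackett series.

E_∞ = 0 eV
E_4 = -13.6057 / 4² = -0.850356250 eV

Energy at series limit:
ΔE = E_∞ - E_4 = 0 - (-0.850356250) = 0.850356250 eV
E = 0.850356250 eV × (1.602177 × 10⁻¹⁹ J/eV) = 1.3624212e-19 J
f = E/h = 1.3624212e-19 J / (6.62607 × 10⁻³⁴ J·s) = 2.05615e+14 Hz

This energy equals the ionization energy from the n = 4 state of hydrogen.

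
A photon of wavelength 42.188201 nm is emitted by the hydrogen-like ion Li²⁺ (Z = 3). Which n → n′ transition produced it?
n = 10 → n = 2

First, find the photon energy from the wavelength (hc = 1239.84 eV·nm):
E = hc/λ = 1239.84 eV·nm / 42.188201 nm = 29.388312 eV

The energy levels of Li²⁺ satisfy E_n = -13.6057 × 3² / n² eV, so an emission n_i → n_f releases
ΔE = 13.6057 × 3² × (1/n_f² − 1/n_i²) eV.

Setting ΔE equal to the photon energy:
1/n_f² − 1/n_i² = 29.388312 / (13.6057 × 3²) = 0.24000000

Since 1/n_i² must be positive, we need 1/n_f² > 0.24000000, i.e. n_f ≤ 2. For each allowed n_f, solve n_i = (1/n_f² − 0.24000000)^(−1/2) and check whether it is a whole number:
  n_f = 1: 1/n_i² = 1.00000000 − 0.24000000 = 0.76000000 → n_i = 1.147  (not an integer) ✗
  n_f = 2: 1/n_i² = 0.25000000 − 0.24000000 = 0.01000000 → n_i = 10.000  → integer, n_i = 10 ✓

Only n_f = 2 gives an integer upper level, n_i = 10.

The transition is from n = 10 to n = 2 (emission).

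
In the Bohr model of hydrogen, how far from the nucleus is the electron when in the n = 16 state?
13.5469 nm (or 135.4693 Å)

The Bohr radius formula is:
r_n = n² a₀ / Z

where a₀ = 0.0529177 nm is the Bohr radius.

For H (Z = 1) at n = 16:
r_16 = 16² × 0.0529177 nm / 1
r_16 = 256 × 0.0529177 nm / 1
r_16 = 13.54693 nm / 1
r_16 = 13.5469 nm

The electron orbits at approximately 13.5469 nm from the nucleus.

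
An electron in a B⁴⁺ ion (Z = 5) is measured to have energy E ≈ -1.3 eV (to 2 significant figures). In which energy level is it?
n = 16

The exact energy levels follow E_n = -13.6057 Z² / n² eV with Z = 5.

The measured value (-1.3 eV) is reported to only 2 significant figures, so we must test candidate n values and see which one matches to that precision.

Candidate energies:
  n = 14:  E = -13.6057 × 5² / 14² = -1.735421 eV
  n = 15:  E = -13.6057 × 5² / 15² = -1.511744 eV
  n = 16:  E = -13.6057 × 5² / 16² = -1.328682 eV  ← matches
  n = 17:  E = -13.6057 × 5² / 17² = -1.176964 eV
  n = 18:  E = -13.6057 × 5² / 18² = -1.049823 eV

Checking against the measurement of -1.3 eV (2 sig figs), only n = 16 agrees:
E_16 = -1.328682 eV, which rounds to -1.3 eV ✓

Therefore n = 16.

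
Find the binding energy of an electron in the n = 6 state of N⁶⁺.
18.518869 eV

The ionization energy is the energy needed to remove the electron completely (n → ∞).

For a hydrogen-like ion with Z = 7, E_n = -13.6057 Z² / n² eV.

At n = 6: E_6 = -13.6057 × 7² / 6² = -18.518869444 eV
At n = ∞: E_∞ = 0 eV

Ionization energy = E_∞ - E_6 = 0 - (-18.518869444) = 18.518869444 eV
Ionization energy ≈ 18.518869 eV

This is also called the binding energy of the electron in state n = 6.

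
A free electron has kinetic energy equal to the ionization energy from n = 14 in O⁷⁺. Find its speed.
1.25011e+06 m/s (or 0.416992% of c)

The binding energy at n = 14 for O⁷⁺ is:
E_14 = -13.6057 × 8²/14² = -4.44267755 eV
|E_14| = 4.44267755 eV

Convert to Joules:
KE = 4.44267755 eV × (1.602177 × 10⁻¹⁹ J/eV) = 7.1179558e-19 J

Using KE = ½mv²:
v = √(2·KE/m_e)
v = √(2 × 7.1179558e-19 J / 9.10938 × 10⁻³¹ kg)
v = 1.25011e+06 m/s

This is approximately 0.416992% the speed of light.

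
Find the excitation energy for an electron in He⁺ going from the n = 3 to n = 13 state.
5.72495 eV

The energy levels of a hydrogen-like atom are E_n = -13.6057 Z² eV / n².

Energy at n = 3: E_3 = -13.6057 × 2² / 3² = -6.04697778 eV
Energy at n = 13: E_13 = -13.6057 × 2² / 13² = -0.32202840 eV

The excitation energy is the difference:
ΔE = E_13 - E_3
ΔE = -0.32202840 - (-6.04697778)
ΔE = 5.72495 eV

Since this is positive, energy must be absorbed (photon absorption).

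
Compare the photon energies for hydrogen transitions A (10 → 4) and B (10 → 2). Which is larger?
10 → 2

Calculate the energy for each transition:

Transition 10 → 4:
ΔE₁ = |E_4 - E_10| = |-13.6057/4² - (-13.6057/10²)|
ΔE₁ = |-0.85035625 - (-0.13605700)| = 0.71430 eV

Transition 10 → 2:
ΔE₂ = |E_2 - E_10| = |-13.6057/2² - (-13.6057/10²)|
ΔE₂ = |-3.40142500 - (-0.13605700)| = 3.26537 eV

Since 3.26537 eV > 0.71430 eV, the transition 10 → 2 emits the more energetic photon.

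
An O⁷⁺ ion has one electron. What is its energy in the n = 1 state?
-870.765 eV

For hydrogen-like ions, the energy levels scale with Z²:
E_n = -13.6057 Z² / n² eV

For O⁷⁺ (Z = 8) at n = 1:
E_1 = -13.6057 × 8² / 1²
E_1 = -13.6057 × 64 / 1
E_1 = -870.7648 / 1
E_1 = -870.765 eV

The energy is 64 times more negative than hydrogen at the same n due to the stronger nuclear charge.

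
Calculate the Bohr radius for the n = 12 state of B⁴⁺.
1.52403 nm (or 15.24030 Å)

The Bohr radius formula is:
r_n = n² a₀ / Z

where a₀ = 0.05291772 nm is the Bohr radius.

For B⁴⁺ (Z = 5) at n = 12:
r_12 = 12² × 0.05291772 nm / 5
r_12 = 144 × 0.05291772 nm / 5
r_12 = 7.620152 nm / 5
r_12 = 1.52403 nm

The electron orbits at approximately 1.52403 nm from the nucleus.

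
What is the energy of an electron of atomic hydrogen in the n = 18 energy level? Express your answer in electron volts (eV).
-0.041993 eV

The energy levels of a hydrogen-like atom are given by:
E_n = -13.6057 eV / n²

For n = 18:
E_18 = -13.6057 eV / 18²
E_18 = -13.6057 eV / 324
E_18 = -0.041993 eV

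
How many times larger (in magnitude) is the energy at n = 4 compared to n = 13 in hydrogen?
10.5625

Using E_n = -13.6057 Z² / n² eV with Z = 1:

E_4 = -13.6057 / 4² = -13.6057 / 16 = -0.8503562500 eV
E_13 = -13.6057 / 13² = -13.6057 / 169 = -0.0805071006 eV

The ratio is:
E_4/E_13 = (-0.8503562500) / (-0.0805071006)
E_4/E_13 = (-13.6057/16) / (-13.6057/169)
E_4/E_13 = 169/16
E_4/E_13 = 10.5625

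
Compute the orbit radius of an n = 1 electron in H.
0.052918 nm (or 0.529177 Å)

The Bohr radius formula is:
r_n = n² a₀ / Z

where a₀ = 0.052917721 nm is the Bohr radius.

For H (Z = 1) at n = 1:
r_1 = 1² × 0.052917721 nm / 1
r_1 = 1 × 0.052917721 nm / 1
r_1 = 0.0529177 nm / 1
r_1 = 0.052918 nm

The electron orbits at approximately 0.052918 nm from the nucleus.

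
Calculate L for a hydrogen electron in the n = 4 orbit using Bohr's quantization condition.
4.21829e-34 J·s (or 4ℏ)

In the Bohr model, angular momentum is quantized:
L = nℏ

where ℏ = h/(2π) = 1.0545718e-34 J·s

For n = 4:
L = 4 × 1.0545718e-34 J·s
L = 4.21829e-34 J·s

This can also be written as L = 4ℏ.
The angular momentum is an integer multiple of the reduced Planck constant.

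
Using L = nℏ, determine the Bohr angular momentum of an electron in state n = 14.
1.4764e-33 J·s (or 14ℏ)

In the Bohr model, angular momentum is quantized:
L = nℏ

where ℏ = h/(2π) = 1.054572e-34 J·s

For n = 14:
L = 14 × 1.054572e-34 J·s
L = 1.4764e-33 J·s

This can also be written as L = 14ℏ.
The angular momentum is an integer multiple of the reduced Planck constant.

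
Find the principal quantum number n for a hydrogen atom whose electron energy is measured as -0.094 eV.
n = 12

The exact energy levels follow E_n = -13.6057 eV / n².

The measured value (-0.094 eV) is reported to only 2 significant figures, so we must test candidate n values and see which one matches to that precision.

Candidate energies:
  n = 10:  E = -13.6057/10² = -0.13606 eV
  n = 11:  E = -13.6057/11² = -0.11244 eV
  n = 12:  E = -13.6057/12² = -0.09448 eV  ← matches
  n = 13:  E = -13.6057/13² = -0.08051 eV
  n = 14:  E = -13.6057/14² = -0.06942 eV

Checking against the measurement of -0.094 eV (2 sig figs), only n = 12 agrees:
E_12 = -0.09448 eV, which rounds to -0.094 eV ✓

Therefore n = 12.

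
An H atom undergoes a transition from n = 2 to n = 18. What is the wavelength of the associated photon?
369.062378 nm

First, find the transition energy using E_n = -13.6057 / n² eV:
E_2 = -13.6057 / 2² = -3.4014250000 eV
E_18 = -13.6057 / 18² = -0.0419929012 eV

Photon energy: |ΔE| = |E_18 - E_2| = 3.3594320988 eV

Convert to wavelength using E = hc/λ with hc = 1239.84 eV·nm:
λ = hc/E = 1239.84 eV·nm / 3.3594320988 eV
λ = 369.062378 nm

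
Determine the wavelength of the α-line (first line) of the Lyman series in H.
121.50202 nm

The longest wavelength corresponds to the smallest energy transition in the series.
The Lyman series has all transitions ending at n_f = 1.

For H, the first line (α-line) is the jump from n = 2 to n = 1:
E_2 = -13.6057 / 2² = -3.40142500 eV
E_1 = -13.6057 / 1² = -13.60570000 eV
ΔE = E_2 - E_1 = 10.20427500 eV

λ = hc/E = 1239.84 eV·nm / 10.20427500 eV
λ = 121.50202 nm

This is the α-line of the Lyman series in H.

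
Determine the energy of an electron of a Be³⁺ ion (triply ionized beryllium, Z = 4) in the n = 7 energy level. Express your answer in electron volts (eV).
-4.44268 eV

The energy levels of a hydrogen-like atom are given by:
E_n = -13.6057 Z² / n² eV  (with Z = 4 for Be³⁺)

For n = 7:
E_7 = -13.6057 × 4² / 7²
E_7 = -13.6057 × 16 / 49
E_7 = -4.44268 eV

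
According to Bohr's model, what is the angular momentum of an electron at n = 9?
9.491e-34 J·s (or 9ℏ)

In the Bohr model, angular momentum is quantized:
L = nℏ

where ℏ = h/(2π) = 1.05457e-34 J·s

For n = 9:
L = 9 × 1.05457e-34 J·s
L = 9.491e-34 J·s

This can also be written as L = 9ℏ.
The angular momentum is an integer multiple of the reduced Planck constant.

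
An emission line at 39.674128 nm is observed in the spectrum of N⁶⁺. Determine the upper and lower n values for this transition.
n = 8 → n = 4

First, find the photon energy from the wavelength (hc = 1239.84 eV·nm):
E = hc/λ = 1239.84 eV·nm / 39.674128 nm = 31.250592 eV

The energy levels of N⁶⁺ satisfy E_n = -13.6057 × 7² / n² eV, so an emission n_i → n_f releases
ΔE = 13.6057 × 7² × (1/n_f² − 1/n_i²) eV.

Setting ΔE equal to the photon energy:
1/n_f² − 1/n_i² = 31.250592 / (13.6057 × 7²) = 0.046875000

Since 1/n_i² must be positive, we need 1/n_f² > 0.046875000, i.e. n_f ≤ 4. For each allowed n_f, solve n_i = (1/n_f² − 0.046875000)^(−1/2) and check whether it is a whole number:
  n_f = 1: 1/n_i² = 1.000000000 − 0.046875000 = 0.953125000 → n_i = 1.024  (not an integer) ✗
  n_f = 2: 1/n_i² = 0.250000000 − 0.046875000 = 0.203125000 → n_i = 2.219  (not an integer) ✗
  n_f = 3: 1/n_i² = 0.111111111 − 0.046875000 = 0.064236111 → n_i = 3.946  (not an integer) ✗
  n_f = 4: 1/n_i² = 0.062500000 − 0.046875000 = 0.015625000 → n_i = 8.000  → integer, n_i = 8 ✓

Only n_f = 4 gives an integer upper level, n_i = 8.

The transition is from n = 8 to n = 4 (emission).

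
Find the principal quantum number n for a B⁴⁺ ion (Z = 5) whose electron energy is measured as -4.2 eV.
n = 9

The exact energy levels follow E_n = -13.6057 Z² / n² eV with Z = 5.

The measured value (-4.2 eV) is reported to only 2 significant figures, so we must test candidate n values and see which one matches to that precision.

Candidate energies:
  n = 7:  E = -13.6057 × 5² / 7² = -6.94168 eV
  n = 8:  E = -13.6057 × 5² / 8² = -5.31473 eV
  n = 9:  E = -13.6057 × 5² / 9² = -4.19929 eV  ← matches
  n = 10:  E = -13.6057 × 5² / 10² = -3.40143 eV
  n = 11:  E = -13.6057 × 5² / 11² = -2.81110 eV

Checking against the measurement of -4.2 eV (2 sig figs), only n = 9 agrees:
E_9 = -4.19929 eV, which rounds to -4.2 eV ✓

Therefore n = 9.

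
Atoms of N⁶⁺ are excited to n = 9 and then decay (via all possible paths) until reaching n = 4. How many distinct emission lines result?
15

The electron can occupy levels n = 4, 5, ..., 9 during de-excitation — that is m = 9 - 4 + 1 = 6 distinct levels.

The number of distinct spectral lines equals the number of ways to choose 2 of these m levels (each pair gives one possible emission transition):

Number of lines = m(m-1)/2 = 6×5/2 = 15

These correspond to all possible transitions between the 6 levels:
9 → 8, 9 → 7, 9 → 6, 9 → 5, 9 → 4, 8 → 7, 8 → 6, 8 → 5...

Each transition produces a photon with a unique energy (and thus wavelength). This count does not depend on Z.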